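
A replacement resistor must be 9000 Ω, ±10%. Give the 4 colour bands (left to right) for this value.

9000 Ω = 90 × 10^2.
9 → white
0 → black
Multiplier 10^2 → red.
±10% tolerance → silver.

white, black, red, silver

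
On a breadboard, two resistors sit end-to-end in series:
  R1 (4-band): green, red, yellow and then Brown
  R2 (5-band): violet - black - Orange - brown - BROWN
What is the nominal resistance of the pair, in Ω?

527030 Ω

R1: green, red → 52; yellow ×10^4 → 520000 Ω.
R2: violet, black, orange → 703; brown ×10 → 7030 Ω.
Series: 520000 + 7030 = 527030 Ω.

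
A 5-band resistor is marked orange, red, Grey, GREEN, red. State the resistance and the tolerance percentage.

Orange → 3 (first significant figure)
Red → 2 (second significant figure)
Grey → 8 (third significant figure)
Green → ×10^5 multiplier
Red → ±2% tolerance
328 × 100000 = 32800000 Ω

32800000 Ω ±2%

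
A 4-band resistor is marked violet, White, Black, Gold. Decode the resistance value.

79 Ω

Violet → 7 (first significant figure)
White → 9 (second significant figure)
Black → ×1 multiplier
79 × 1 = 79 Ω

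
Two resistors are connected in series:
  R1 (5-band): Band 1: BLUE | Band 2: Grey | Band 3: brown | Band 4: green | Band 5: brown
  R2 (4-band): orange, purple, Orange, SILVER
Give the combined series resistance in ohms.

68137000 Ω

R1: blue, grey, brown → 681; green ×10^5 → 68100000 Ω.
R2: orange, violet → 37; orange ×10^3 → 37000 Ω.
Series: 68100000 + 37000 = 68137000 Ω.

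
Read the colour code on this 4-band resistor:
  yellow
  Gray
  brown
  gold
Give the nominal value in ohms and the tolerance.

Yellow → 4 (first significant figure)
Grey → 8 (second significant figure)
Brown → ×10 multiplier
Gold → ±5% tolerance
48 × 10 = 480 Ω

480 Ω ±5%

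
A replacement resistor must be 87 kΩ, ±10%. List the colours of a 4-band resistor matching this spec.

grey, violet, orange, silver

87000 Ω = 87 × 10^3.
8 → grey
7 → violet
Multiplier 10^3 → orange.
±10% tolerance → silver.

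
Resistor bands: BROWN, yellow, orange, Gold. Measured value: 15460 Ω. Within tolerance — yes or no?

no

Brown → 1 (first significant figure)
Yellow → 4 (second significant figure)
Orange → ×10^3 multiplier
Gold → ±5% tolerance
14 × 1000 = 14000 Ω
Allowed range: 13300 Ω to 14700 Ω.
15460 Ω lies outside that range.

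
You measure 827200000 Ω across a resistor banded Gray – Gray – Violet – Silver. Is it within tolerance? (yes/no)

Grey → 8 (first significant figure)
Grey → 8 (second significant figure)
Violet → ×10^7 multiplier
Silver → ±10% tolerance
88 × 10000000 = 880000000 Ω
Allowed range: 792000000 Ω to 968000000 Ω.
827200000 Ω lies inside that range.

yes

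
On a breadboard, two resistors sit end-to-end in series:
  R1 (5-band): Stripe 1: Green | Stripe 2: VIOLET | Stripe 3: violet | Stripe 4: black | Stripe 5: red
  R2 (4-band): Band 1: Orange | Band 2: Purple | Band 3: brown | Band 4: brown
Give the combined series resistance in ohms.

947 Ω

R1: green, violet, violet → 577; black ×1 → 577 Ω.
R2: orange, violet → 37; brown ×10 → 370 Ω.
Series: 577 + 370 = 947 Ω.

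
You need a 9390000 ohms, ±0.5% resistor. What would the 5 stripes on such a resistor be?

white, orange, white, yellow, green

9390000 Ω = 939 × 10^4.
9 → white
3 → orange
9 → white
Multiplier 10^4 → yellow.
±0.5% tolerance → green.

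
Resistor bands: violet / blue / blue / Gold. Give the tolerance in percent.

±5%

The last band, gold, is the tolerance band.
Gold corresponds to ±5%.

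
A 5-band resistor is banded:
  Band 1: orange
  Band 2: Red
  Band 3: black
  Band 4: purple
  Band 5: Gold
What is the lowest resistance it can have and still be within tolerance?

Orange → 3 (first significant figure)
Red → 2 (second significant figure)
Black → 0 (third significant figure)
Violet → ×10^7 multiplier
Gold → ±5% tolerance
320 × 10000000 = 3200000000 Ω
Lowest = 3200000000 × (1 − 5/100) = 3040000000 Ω.

3040000000 Ω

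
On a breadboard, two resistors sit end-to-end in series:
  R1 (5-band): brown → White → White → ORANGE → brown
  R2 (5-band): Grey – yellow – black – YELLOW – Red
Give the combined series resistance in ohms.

R1: brown, white, white → 199; orange ×10^3 → 199000 Ω.
R2: grey, yellow, black → 840; yellow ×10^4 → 8400000 Ω.
Series: 199000 + 8400000 = 8599000 Ω.

8599000 Ω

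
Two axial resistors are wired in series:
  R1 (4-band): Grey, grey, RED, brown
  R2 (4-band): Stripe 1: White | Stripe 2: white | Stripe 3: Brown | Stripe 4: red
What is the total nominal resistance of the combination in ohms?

9790 Ω

R1: grey, grey → 88; red ×10^2 → 8800 Ω.
R2: white, white → 99; brown ×10 → 990 Ω.
Series: 8800 + 990 = 9790 Ω.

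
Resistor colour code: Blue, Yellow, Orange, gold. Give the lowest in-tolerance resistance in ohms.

60800 Ω

Blue → 6 (first significant figure)
Yellow → 4 (second significant figure)
Orange → ×10^3 multiplier
Gold → ±5% tolerance
64 × 1000 = 64000 Ω
Lowest = 64000 × (1 − 5/100) = 60800 Ω.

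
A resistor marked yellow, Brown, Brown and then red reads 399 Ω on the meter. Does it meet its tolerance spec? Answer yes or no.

Yellow → 4 (first significant figure)
Brown → 1 (second significant figure)
Brown → ×10 multiplier
Red → ±2% tolerance
41 × 10 = 410 Ω
Allowed range: 401.8 Ω to 418.2 Ω.
399 Ω lies outside that range.

no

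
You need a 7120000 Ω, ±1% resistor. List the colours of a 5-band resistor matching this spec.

7120000 Ω = 712 × 10^4.
7 → violet
1 → brown
2 → red
Multiplier 10^4 → yellow.
±1% tolerance → brown.

violet, brown, red, yellow, brown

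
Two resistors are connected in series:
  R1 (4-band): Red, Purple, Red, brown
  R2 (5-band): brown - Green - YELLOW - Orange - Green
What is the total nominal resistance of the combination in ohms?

156700 Ω

R1: red, violet → 27; red ×10^2 → 2700 Ω.
R2: brown, green, yellow → 154; orange ×10^3 → 154000 Ω.
Series: 2700 + 154000 = 156700 Ω.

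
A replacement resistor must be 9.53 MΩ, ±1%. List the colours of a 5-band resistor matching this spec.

white, green, orange, yellow, brown

9530000 Ω = 953 × 10^4.
9 → white
5 → green
3 → orange
Multiplier 10^4 → yellow.
±1% tolerance → brown.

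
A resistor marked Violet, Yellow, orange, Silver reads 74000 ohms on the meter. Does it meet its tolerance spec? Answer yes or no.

yes

Violet → 7 (first significant figure)
Yellow → 4 (second significant figure)
Orange → ×10^3 multiplier
Silver → ±10% tolerance
74 × 1000 = 74000 Ω
Allowed range: 66600 Ω to 81400 Ω.
74000 ohms lies inside that range.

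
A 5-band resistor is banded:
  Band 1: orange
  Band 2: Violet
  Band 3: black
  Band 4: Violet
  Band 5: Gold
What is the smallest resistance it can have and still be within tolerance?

Orange → 3 (first significant figure)
Violet → 7 (second significant figure)
Black → 0 (third significant figure)
Violet → ×10^7 multiplier
Gold → ±5% tolerance
370 × 10000000 = 3700000000 Ω
Smallest = 3700000000 × (1 − 5/100) = 3515000000 Ω.

3515000000 Ω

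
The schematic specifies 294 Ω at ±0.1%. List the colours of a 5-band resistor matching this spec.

red, white, yellow, black, violet

294 Ω = 294 × 10^0.
2 → red
9 → white
4 → yellow
Multiplier 10^0 → black.
±0.1% tolerance → violet.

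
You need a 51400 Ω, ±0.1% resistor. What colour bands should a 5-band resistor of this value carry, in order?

51400 Ω = 514 × 10^2.
5 → green
1 → brown
4 → yellow
Multiplier 10^2 → red.
±0.1% tolerance → violet.

green, brown, yellow, red, violet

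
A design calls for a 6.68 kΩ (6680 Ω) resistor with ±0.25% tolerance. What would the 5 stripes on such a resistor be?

6680 Ω = 668 × 10^1.
6 → blue
6 → blue
8 → grey
Multiplier 10^1 → brown.
±0.25% tolerance → blue.

blue, blue, grey, brown, blue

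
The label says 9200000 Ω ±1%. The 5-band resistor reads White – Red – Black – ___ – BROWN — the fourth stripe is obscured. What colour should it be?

yellow

9200000 Ω = 920 × 10^4.
The fourth band is the multiplier, 10^4, which is yellow.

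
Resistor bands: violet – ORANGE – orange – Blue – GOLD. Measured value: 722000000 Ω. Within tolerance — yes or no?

Violet → 7 (first significant figure)
Orange → 3 (second significant figure)
Orange → 3 (third significant figure)
Blue → ×10^6 multiplier
Gold → ±5% tolerance
733 × 1000000 = 733000000 Ω
Allowed range: 696350000 Ω to 769650000 Ω.
722000000 Ω lies inside that range.

yes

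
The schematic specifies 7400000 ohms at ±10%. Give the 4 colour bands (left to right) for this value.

7400000 Ω = 74 × 10^5.
7 → violet
4 → yellow
Multiplier 10^5 → green.
±10% tolerance → silver.

violet, yellow, green, silver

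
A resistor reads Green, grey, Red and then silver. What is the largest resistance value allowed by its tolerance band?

6380 Ω

Green → 5 (first significant figure)
Grey → 8 (second significant figure)
Red → ×10^2 multiplier
Silver → ±10% tolerance
58 × 100 = 5800 Ω
Largest = 5800 × (1 + 10/100) = 6380 Ω.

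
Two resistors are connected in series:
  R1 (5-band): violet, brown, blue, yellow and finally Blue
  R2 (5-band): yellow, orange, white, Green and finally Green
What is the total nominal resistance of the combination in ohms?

R1: violet, brown, blue → 716; yellow ×10^4 → 7160000 Ω.
R2: yellow, orange, white → 439; green ×10^5 → 43900000 Ω.
Series: 7160000 + 43900000 = 51060000 Ω.

51060000 Ω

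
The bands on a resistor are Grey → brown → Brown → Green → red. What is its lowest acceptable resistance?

79478000 Ω

Grey → 8 (first significant figure)
Brown → 1 (second significant figure)
Brown → 1 (third significant figure)
Green → ×10^5 multiplier
Red → ±2% tolerance
811 × 100000 = 81100000 Ω
Lowest = 81100000 × (1 − 2/100) = 79478000 Ω.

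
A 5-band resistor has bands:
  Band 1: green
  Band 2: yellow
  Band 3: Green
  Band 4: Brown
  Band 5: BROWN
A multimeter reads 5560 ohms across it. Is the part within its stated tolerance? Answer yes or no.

no

Green → 5 (first significant figure)
Yellow → 4 (second significant figure)
Green → 5 (third significant figure)
Brown → ×10 multiplier
Brown → ±1% tolerance
545 × 10 = 5450 Ω
Allowed range: 5395.5 Ω to 5504.5 Ω.
5560 ohms lies outside that range.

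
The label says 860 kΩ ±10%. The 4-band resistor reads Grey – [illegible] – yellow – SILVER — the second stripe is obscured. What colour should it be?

blue

860000 Ω = 86 × 10^4.
The second band gives digit 6 of the significand, and 6 is blue.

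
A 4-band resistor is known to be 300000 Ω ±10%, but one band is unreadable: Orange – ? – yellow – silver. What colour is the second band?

black

300000 Ω = 30 × 10^4.
The second band gives digit 0 of the significand, and 0 is black.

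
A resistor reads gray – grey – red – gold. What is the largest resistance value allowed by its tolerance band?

9240 Ω

Grey → 8 (first significant figure)
Grey → 8 (second significant figure)
Red → ×10^2 multiplier
Gold → ±5% tolerance
88 × 100 = 8800 Ω
Largest = 8800 × (1 + 5/100) = 9240 Ω.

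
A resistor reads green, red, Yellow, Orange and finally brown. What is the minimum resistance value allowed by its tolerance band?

Green → 5 (first significant figure)
Red → 2 (second significant figure)
Yellow → 4 (third significant figure)
Orange → ×10^3 multiplier
Brown → ±1% tolerance
524 × 1000 = 524000 Ω
Minimum = 524000 × (1 − 1/100) = 518760 Ω.

518760 Ω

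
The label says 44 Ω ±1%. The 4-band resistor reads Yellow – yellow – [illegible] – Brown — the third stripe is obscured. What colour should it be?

44 Ω = 44 × 10^0.
The third band is the multiplier, 10^0, which is black.

black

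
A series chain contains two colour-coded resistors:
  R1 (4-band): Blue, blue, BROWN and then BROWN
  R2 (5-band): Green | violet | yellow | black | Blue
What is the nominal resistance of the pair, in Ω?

R1: blue, blue → 66; brown ×10 → 660 Ω.
R2: green, violet, yellow → 574; black ×1 → 574 Ω.
Series: 660 + 574 = 1234 Ω.

1234 Ω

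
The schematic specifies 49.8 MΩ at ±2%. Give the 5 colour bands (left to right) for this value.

49800000 Ω = 498 × 10^5.
4 → yellow
9 → white
8 → grey
Multiplier 10^5 → green.
±2% tolerance → red.

yellow, white, grey, green, red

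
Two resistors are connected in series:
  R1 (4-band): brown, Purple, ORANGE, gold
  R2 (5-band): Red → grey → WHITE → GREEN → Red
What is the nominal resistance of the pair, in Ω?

R1: brown, violet → 17; orange ×10^3 → 17000 Ω.
R2: red, grey, white → 289; green ×10^5 → 28900000 Ω.
Series: 17000 + 28900000 = 28917000 Ω.

28917000 Ω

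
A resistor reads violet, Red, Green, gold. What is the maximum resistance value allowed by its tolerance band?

Violet → 7 (first significant figure)
Red → 2 (second significant figure)
Green → ×10^5 multiplier
Gold → ±5% tolerance
72 × 100000 = 7200000 Ω
Maximum = 7200000 × (1 + 5/100) = 7560000 Ω.

7560000 Ω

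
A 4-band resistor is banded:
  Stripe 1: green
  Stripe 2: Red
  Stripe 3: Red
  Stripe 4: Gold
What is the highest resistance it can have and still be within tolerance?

5460 Ω

Green → 5 (first significant figure)
Red → 2 (second significant figure)
Red → ×10^2 multiplier
Gold → ±5% tolerance
52 × 100 = 5200 Ω
Highest = 5200 × (1 + 5/100) = 5460 Ω.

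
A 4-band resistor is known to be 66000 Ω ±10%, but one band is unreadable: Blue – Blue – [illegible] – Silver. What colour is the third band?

orange

66000 Ω = 66 × 10^3.
The third band is the multiplier, 10^3, which is orange.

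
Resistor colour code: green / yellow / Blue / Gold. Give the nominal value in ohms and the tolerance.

Green → 5 (first significant figure)
Yellow → 4 (second significant figure)
Blue → ×10^6 multiplier
Gold → ±5% tolerance
54 × 1000000 = 54000000 Ω

54000000 Ω ±5%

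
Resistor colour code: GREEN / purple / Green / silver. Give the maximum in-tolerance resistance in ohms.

6270000 Ω

Green → 5 (first significant figure)
Violet → 7 (second significant figure)
Green → ×10^5 multiplier
Silver → ±10% tolerance
57 × 100000 = 5700000 Ω
Maximum = 5700000 × (1 + 10/100) = 6270000 Ω.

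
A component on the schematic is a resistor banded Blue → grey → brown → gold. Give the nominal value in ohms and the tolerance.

680 Ω ±5%

Blue → 6 (first significant figure)
Grey → 8 (second significant figure)
Brown → ×10 multiplier
Gold → ±5% tolerance
68 × 10 = 680 Ω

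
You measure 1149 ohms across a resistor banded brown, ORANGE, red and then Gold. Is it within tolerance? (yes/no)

Brown → 1 (first significant figure)
Orange → 3 (second significant figure)
Red → ×10^2 multiplier
Gold → ±5% tolerance
13 × 100 = 1300 Ω
Allowed range: 1235 Ω to 1365 Ω.
1149 ohms lies outside that range.

no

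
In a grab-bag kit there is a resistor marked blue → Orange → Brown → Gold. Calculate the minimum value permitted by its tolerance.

598.5 Ω

Blue → 6 (first significant figure)
Orange → 3 (second significant figure)
Brown → ×10 multiplier
Gold → ±5% tolerance
63 × 10 = 630 Ω
Minimum = 630 × (1 − 5/100) = 598.5 Ω.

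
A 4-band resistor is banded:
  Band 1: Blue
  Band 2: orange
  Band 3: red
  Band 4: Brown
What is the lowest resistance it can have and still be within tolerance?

Blue → 6 (first significant figure)
Orange → 3 (second significant figure)
Red → ×10^2 multiplier
Brown → ±1% tolerance
63 × 100 = 6300 Ω
Lowest = 6300 × (1 − 1/100) = 6237 Ω.

6237 Ω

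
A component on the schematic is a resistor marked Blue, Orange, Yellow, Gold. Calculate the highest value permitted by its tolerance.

661500 Ω

Blue → 6 (first significant figure)
Orange → 3 (second significant figure)
Yellow → ×10^4 multiplier
Gold → ±5% tolerance
63 × 10000 = 630000 Ω
Highest = 630000 × (1 + 5/100) = 661500 Ω.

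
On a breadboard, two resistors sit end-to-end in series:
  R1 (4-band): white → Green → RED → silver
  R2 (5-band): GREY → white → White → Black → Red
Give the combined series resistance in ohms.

10399 Ω

R1: white, green → 95; red ×10^2 → 9500 Ω.
R2: grey, white, white → 899; black ×1 → 899 Ω.
Series: 9500 + 899 = 10399 Ω.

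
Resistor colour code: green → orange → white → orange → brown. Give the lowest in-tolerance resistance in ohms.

533610 Ω

Green → 5 (first significant figure)
Orange → 3 (second significant figure)
White → 9 (third significant figure)
Orange → ×10^3 multiplier
Brown → ±1% tolerance
539 × 1000 = 539000 Ω
Lowest = 539000 × (1 − 1/100) = 533610 Ω.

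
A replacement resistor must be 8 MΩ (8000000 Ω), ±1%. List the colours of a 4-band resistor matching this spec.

grey, black, green, brown

8000000 Ω = 80 × 10^5.
8 → grey
0 → black
Multiplier 10^5 → green.
±1% tolerance → brown.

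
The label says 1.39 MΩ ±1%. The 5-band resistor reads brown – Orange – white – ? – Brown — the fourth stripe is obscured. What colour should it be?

yellow

1390000 Ω = 139 × 10^4.
The fourth band is the multiplier, 10^4, which is yellow.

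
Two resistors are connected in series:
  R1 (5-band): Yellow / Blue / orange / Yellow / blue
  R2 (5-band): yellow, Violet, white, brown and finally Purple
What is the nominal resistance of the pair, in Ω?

4634790 Ω

R1: yellow, blue, orange → 463; yellow ×10^4 → 4630000 Ω.
R2: yellow, violet, white → 479; brown ×10 → 4790 Ω.
Series: 4630000 + 4790 = 4634790 Ω.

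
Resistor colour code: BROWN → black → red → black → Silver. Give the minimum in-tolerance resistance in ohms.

91.8 Ω

Brown → 1 (first significant figure)
Black → 0 (second significant figure)
Red → 2 (third significant figure)
Black → ×1 multiplier
Silver → ±10% tolerance
102 × 1 = 102 Ω
Minimum = 102 × (1 − 10/100) = 91.8 Ω.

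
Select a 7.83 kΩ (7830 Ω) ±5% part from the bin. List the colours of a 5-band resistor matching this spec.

violet, grey, orange, brown, gold

7830 Ω = 783 × 10^1.
7 → violet
8 → grey
3 → orange
Multiplier 10^1 → brown.
±5% tolerance → gold.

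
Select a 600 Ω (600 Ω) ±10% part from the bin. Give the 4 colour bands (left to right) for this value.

600 Ω = 60 × 10^1.
6 → blue
0 → black
Multiplier 10^1 → brown.
±10% tolerance → silver.

blue, black, brown, silver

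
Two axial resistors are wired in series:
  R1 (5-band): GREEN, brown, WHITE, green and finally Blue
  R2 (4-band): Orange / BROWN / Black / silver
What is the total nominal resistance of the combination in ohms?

51900031 Ω

R1: green, brown, white → 519; green ×10^5 → 51900000 Ω.
R2: orange, brown → 31; black ×1 → 31 Ω.
Series: 51900000 + 31 = 51900031 Ω.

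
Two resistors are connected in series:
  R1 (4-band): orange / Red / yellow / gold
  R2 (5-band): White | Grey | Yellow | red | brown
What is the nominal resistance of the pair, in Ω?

R1: orange, red → 32; yellow ×10^4 → 320000 Ω.
R2: white, grey, yellow → 984; red ×10^2 → 98400 Ω.
Series: 320000 + 98400 = 418400 Ω.

418400 Ω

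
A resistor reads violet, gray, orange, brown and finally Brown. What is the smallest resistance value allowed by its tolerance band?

Violet → 7 (first significant figure)
Grey → 8 (second significant figure)
Orange → 3 (third significant figure)
Brown → ×10 multiplier
Brown → ±1% tolerance
783 × 10 = 7830 Ω
Smallest = 7830 × (1 − 1/100) = 7751.7 Ω.

7751.7 Ω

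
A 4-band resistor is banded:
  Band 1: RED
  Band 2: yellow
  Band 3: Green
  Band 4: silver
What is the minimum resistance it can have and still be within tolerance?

Red → 2 (first significant figure)
Yellow → 4 (second significant figure)
Green → ×10^5 multiplier
Silver → ±10% tolerance
24 × 100000 = 2400000 Ω
Minimum = 2400000 × (1 − 10/100) = 2160000 Ω.

2160000 Ω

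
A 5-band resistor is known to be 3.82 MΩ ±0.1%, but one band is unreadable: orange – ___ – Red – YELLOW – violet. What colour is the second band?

3820000 Ω = 382 × 10^4.
The second band gives digit 8 of the significand, and 8 is grey.

grey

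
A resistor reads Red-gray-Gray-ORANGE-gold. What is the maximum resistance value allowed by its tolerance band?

Red → 2 (first significant figure)
Grey → 8 (second significant figure)
Grey → 8 (third significant figure)
Orange → ×10^3 multiplier
Gold → ±5% tolerance
288 × 1000 = 288000 Ω
Maximum = 288000 × (1 + 5/100) = 302400 Ω.

302400 Ω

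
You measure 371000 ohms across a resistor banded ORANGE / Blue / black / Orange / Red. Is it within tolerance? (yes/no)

no

Orange → 3 (first significant figure)
Blue → 6 (second significant figure)
Black → 0 (third significant figure)
Orange → ×10^3 multiplier
Red → ±2% tolerance
360 × 1000 = 360000 Ω
Allowed range: 352800 Ω to 367200 Ω.
371000 ohms lies outside that range.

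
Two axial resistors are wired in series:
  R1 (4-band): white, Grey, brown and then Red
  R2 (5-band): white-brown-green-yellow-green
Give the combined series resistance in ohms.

R1: white, grey → 98; brown ×10 → 980 Ω.
R2: white, brown, green → 915; yellow ×10^4 → 9150000 Ω.
Series: 980 + 9150000 = 9150980 Ω.

9150980 Ω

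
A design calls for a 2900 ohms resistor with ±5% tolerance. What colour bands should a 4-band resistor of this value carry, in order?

2900 Ω = 29 × 10^2.
2 → red
9 → white
Multiplier 10^2 → red.
±5% tolerance → gold.

red, white, red, gold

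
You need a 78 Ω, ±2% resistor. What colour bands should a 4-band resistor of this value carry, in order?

violet, grey, black, red

78 Ω = 78 × 10^0.
7 → violet
8 → grey
Multiplier 10^0 → black.
±2% tolerance → red.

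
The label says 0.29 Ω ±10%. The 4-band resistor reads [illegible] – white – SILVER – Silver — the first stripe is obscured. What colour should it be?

0.29 Ω = 29 × 10^-2.
The first band gives digit 2 of the significand, and 2 is red.

red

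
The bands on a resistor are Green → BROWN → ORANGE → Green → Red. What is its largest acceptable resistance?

52326000 Ω

Green → 5 (first significant figure)
Brown → 1 (second significant figure)
Orange → 3 (third significant figure)
Green → ×10^5 multiplier
Red → ±2% tolerance
513 × 100000 = 51300000 Ω
Largest = 51300000 × (1 + 2/100) = 52326000 Ω.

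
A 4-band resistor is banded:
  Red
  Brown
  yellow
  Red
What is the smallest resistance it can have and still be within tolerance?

Red → 2 (first significant figure)
Brown → 1 (second significant figure)
Yellow → ×10^4 multiplier
Red → ±2% tolerance
21 × 10000 = 210000 Ω
Smallest = 210000 × (1 − 2/100) = 205800 Ω.

205800 Ω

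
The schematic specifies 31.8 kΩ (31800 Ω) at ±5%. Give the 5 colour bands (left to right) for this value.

orange, brown, grey, red, gold

31800 Ω = 318 × 10^2.
3 → orange
1 → brown
8 → grey
Multiplier 10^2 → red.
±5% tolerance → gold.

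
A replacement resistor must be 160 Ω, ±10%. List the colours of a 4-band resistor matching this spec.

160 Ω = 16 × 10^1.
1 → brown
6 → blue
Multiplier 10^1 → brown.
±10% tolerance → silver.

brown, blue, brown, silver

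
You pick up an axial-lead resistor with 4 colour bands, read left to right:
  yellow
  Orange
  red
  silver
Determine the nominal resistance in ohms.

Yellow → 4 (first significant figure)
Orange → 3 (second significant figure)
Red → ×10^2 multiplier
43 × 100 = 4300 Ω

4300 Ω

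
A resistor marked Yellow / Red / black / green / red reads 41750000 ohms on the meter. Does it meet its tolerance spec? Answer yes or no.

Yellow → 4 (first significant figure)
Red → 2 (second significant figure)
Black → 0 (third significant figure)
Green → ×10^5 multiplier
Red → ±2% tolerance
420 × 100000 = 42000000 Ω
Allowed range: 41160000 Ω to 42840000 Ω.
41750000 ohms lies inside that range.

yes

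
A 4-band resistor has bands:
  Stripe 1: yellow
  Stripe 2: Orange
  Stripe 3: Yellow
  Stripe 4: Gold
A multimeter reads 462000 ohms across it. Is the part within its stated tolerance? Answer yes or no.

no

Yellow → 4 (first significant figure)
Orange → 3 (second significant figure)
Yellow → ×10^4 multiplier
Gold → ±5% tolerance
43 × 10000 = 430000 Ω
Allowed range: 408500 Ω to 451500 Ω.
462000 ohms lies outside that range.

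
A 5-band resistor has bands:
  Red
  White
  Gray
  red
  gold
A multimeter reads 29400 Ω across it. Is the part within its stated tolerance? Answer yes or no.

Red → 2 (first significant figure)
White → 9 (second significant figure)
Grey → 8 (third significant figure)
Red → ×10^2 multiplier
Gold → ±5% tolerance
298 × 100 = 29800 Ω
Allowed range: 28310 Ω to 31290 Ω.
29400 Ω lies inside that range.

yes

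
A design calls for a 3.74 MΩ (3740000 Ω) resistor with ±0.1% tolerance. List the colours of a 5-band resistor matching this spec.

3740000 Ω = 374 × 10^4.
3 → orange
7 → violet
4 → yellow
Multiplier 10^4 → yellow.
±0.1% tolerance → violet.

orange, violet, yellow, yellow, violet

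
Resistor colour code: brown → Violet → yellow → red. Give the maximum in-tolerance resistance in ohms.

Brown → 1 (first significant figure)
Violet → 7 (second significant figure)
Yellow → ×10^4 multiplier
Red → ±2% tolerance
17 × 10000 = 170000 Ω
Maximum = 170000 × (1 + 2/100) = 173400 Ω.

173400 Ω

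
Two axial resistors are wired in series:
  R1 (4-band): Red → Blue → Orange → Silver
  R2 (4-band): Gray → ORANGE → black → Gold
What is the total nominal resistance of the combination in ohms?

R1: red, blue → 26; orange ×10^3 → 26000 Ω.
R2: grey, orange → 83; black ×1 → 83 Ω.
Series: 26000 + 83 = 26083 Ω.

26083 Ω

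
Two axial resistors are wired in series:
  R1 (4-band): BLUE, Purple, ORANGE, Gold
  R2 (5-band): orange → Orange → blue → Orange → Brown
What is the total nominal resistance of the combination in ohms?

403000 Ω

R1: blue, violet → 67; orange ×10^3 → 67000 Ω.
R2: orange, orange, blue → 336; orange ×10^3 → 336000 Ω.
Series: 67000 + 336000 = 403000 Ω.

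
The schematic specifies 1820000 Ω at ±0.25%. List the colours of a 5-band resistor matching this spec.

brown, grey, red, yellow, blue

1820000 Ω = 182 × 10^4.
1 → brown
8 → grey
2 → red
Multiplier 10^4 → yellow.
±0.25% tolerance → blue.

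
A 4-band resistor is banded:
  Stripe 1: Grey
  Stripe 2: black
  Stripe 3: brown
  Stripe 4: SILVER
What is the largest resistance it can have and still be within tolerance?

880 Ω

Grey → 8 (first significant figure)
Black → 0 (second significant figure)
Brown → ×10 multiplier
Silver → ±10% tolerance
80 × 10 = 800 Ω
Largest = 800 × (1 + 10/100) = 880 Ω.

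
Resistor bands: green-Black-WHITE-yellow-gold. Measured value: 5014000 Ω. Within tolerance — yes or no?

yes

Green → 5 (first significant figure)
Black → 0 (second significant figure)
White → 9 (third significant figure)
Yellow → ×10^4 multiplier
Gold → ±5% tolerance
509 × 10000 = 5090000 Ω
Allowed range: 4835500 Ω to 5344500 Ω.
5014000 Ω lies inside that range.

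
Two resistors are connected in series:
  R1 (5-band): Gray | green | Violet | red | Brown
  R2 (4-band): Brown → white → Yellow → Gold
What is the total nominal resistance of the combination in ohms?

R1: grey, green, violet → 857; red ×10^2 → 85700 Ω.
R2: brown, white → 19; yellow ×10^4 → 190000 Ω.
Series: 85700 + 190000 = 275700 Ω.

275700 Ω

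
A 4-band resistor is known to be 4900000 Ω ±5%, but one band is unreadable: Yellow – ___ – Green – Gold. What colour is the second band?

4900000 Ω = 49 × 10^5.
The second band gives digit 9 of the significand, and 9 is white.

white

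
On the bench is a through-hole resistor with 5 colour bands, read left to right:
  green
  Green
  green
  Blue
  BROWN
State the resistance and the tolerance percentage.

555000000 Ω ±1%

Green → 5 (first significant figure)
Green → 5 (second significant figure)
Green → 5 (third significant figure)
Blue → ×10^6 multiplier
Brown → ±1% tolerance
555 × 1000000 = 555000000 Ω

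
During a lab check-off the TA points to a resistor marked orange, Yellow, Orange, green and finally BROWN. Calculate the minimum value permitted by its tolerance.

33957000 Ω

Orange → 3 (first significant figure)
Yellow → 4 (second significant figure)
Orange → 3 (third significant figure)
Green → ×10^5 multiplier
Brown → ±1% tolerance
343 × 100000 = 34300000 Ω
Minimum = 34300000 × (1 − 1/100) = 33957000 Ω.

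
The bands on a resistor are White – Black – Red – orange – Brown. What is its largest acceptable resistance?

White → 9 (first significant figure)
Black → 0 (second significant figure)
Red → 2 (third significant figure)
Orange → ×10^3 multiplier
Brown → ±1% tolerance
902 × 1000 = 902000 Ω
Largest = 902000 × (1 + 1/100) = 911020 Ω.

911020 Ω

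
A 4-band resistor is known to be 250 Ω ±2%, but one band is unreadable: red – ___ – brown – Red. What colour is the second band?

250 Ω = 25 × 10^1.
The second band gives digit 5 of the significand, and 5 is green.

green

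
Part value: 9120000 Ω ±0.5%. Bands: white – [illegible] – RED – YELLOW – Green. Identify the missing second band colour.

brown

9120000 Ω = 912 × 10^4.
The second band gives digit 1 of the significand, and 1 is brown.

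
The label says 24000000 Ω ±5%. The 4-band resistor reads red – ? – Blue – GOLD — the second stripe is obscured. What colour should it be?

24000000 Ω = 24 × 10^6.
The second band gives digit 4 of the significand, and 4 is yellow.

yellow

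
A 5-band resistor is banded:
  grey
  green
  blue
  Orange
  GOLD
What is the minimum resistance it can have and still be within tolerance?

Grey → 8 (first significant figure)
Green → 5 (second significant figure)
Blue → 6 (third significant figure)
Orange → ×10^3 multiplier
Gold → ±5% tolerance
856 × 1000 = 856000 Ω
Minimum = 856000 × (1 − 5/100) = 813200 Ω.

813200 Ω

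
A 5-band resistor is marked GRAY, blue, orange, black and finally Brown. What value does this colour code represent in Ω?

Grey → 8 (first significant figure)
Blue → 6 (second significant figure)
Orange → 3 (third significant figure)
Black → ×1 multiplier
863 × 1 = 863 Ω

863 Ω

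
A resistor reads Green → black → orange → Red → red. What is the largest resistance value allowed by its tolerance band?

Green → 5 (first significant figure)
Black → 0 (second significant figure)
Orange → 3 (third significant figure)
Red → ×10^2 multiplier
Red → ±2% tolerance
503 × 100 = 50300 Ω
Largest = 50300 × (1 + 2/100) = 51306 Ω.

51306 Ω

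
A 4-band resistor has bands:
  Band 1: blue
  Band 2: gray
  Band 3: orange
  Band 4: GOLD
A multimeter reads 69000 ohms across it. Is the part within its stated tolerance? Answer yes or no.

yes

Blue → 6 (first significant figure)
Grey → 8 (second significant figure)
Orange → ×10^3 multiplier
Gold → ±5% tolerance
68 × 1000 = 68000 Ω
Allowed range: 64600 Ω to 71400 Ω.
69000 ohms lies inside that range.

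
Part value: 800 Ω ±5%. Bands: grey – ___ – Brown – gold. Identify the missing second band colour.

800 Ω = 80 × 10^1.
The second band gives digit 0 of the significand, and 0 is black.

black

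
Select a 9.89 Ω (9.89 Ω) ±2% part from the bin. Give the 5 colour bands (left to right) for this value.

white, grey, white, silver, red

9.89 Ω = 989 × 10^-2.
9 → white
8 → grey
9 → white
Multiplier 10^-2 → silver.
±2% tolerance → red.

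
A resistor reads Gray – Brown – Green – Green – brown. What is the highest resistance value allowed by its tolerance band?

Grey → 8 (first significant figure)
Brown → 1 (second significant figure)
Green → 5 (third significant figure)
Green → ×10^5 multiplier
Brown → ±1% tolerance
815 × 100000 = 81500000 Ω
Highest = 81500000 × (1 + 1/100) = 82315000 Ω.

82315000 Ω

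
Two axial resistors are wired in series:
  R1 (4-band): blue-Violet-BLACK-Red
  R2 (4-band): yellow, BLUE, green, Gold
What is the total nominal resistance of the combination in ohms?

R1: blue, violet → 67; black ×1 → 67 Ω.
R2: yellow, blue → 46; green ×10^5 → 4600000 Ω.
Series: 67 + 4600000 = 4600067 Ω.

4600067 Ω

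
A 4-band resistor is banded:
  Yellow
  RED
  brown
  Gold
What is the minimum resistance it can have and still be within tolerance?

399 Ω

Yellow → 4 (first significant figure)
Red → 2 (second significant figure)
Brown → ×10 multiplier
Gold → ±5% tolerance
42 × 10 = 420 Ω
Minimum = 420 × (1 − 5/100) = 399 Ω.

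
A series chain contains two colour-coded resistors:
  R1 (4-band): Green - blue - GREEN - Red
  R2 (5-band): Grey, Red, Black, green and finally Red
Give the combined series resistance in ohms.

R1: green, blue → 56; green ×10^5 → 5600000 Ω.
R2: grey, red, black → 820; green ×10^5 → 82000000 Ω.
Series: 5600000 + 82000000 = 87600000 Ω.

87600000 Ω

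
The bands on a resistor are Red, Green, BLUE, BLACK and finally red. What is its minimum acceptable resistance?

Red → 2 (first significant figure)
Green → 5 (second significant figure)
Blue → 6 (third significant figure)
Black → ×1 multiplier
Red → ±2% tolerance
256 × 1 = 256 Ω
Minimum = 256 × (1 − 2/100) = 250.88 Ω.

250.88 Ω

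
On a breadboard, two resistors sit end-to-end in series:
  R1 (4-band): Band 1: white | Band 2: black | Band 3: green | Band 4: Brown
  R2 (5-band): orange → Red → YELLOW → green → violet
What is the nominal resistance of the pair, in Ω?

41400000 Ω

R1: white, black → 90; green ×10^5 → 9000000 Ω.
R2: orange, red, yellow → 324; green ×10^5 → 32400000 Ω.
Series: 9000000 + 32400000 = 41400000 Ω.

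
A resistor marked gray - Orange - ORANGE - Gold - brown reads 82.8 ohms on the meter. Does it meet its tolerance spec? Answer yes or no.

yes

Grey → 8 (first significant figure)
Orange → 3 (second significant figure)
Orange → 3 (third significant figure)
Gold → ×0.1 multiplier
Brown → ±1% tolerance
833 × 0.1 = 83.3 Ω
Allowed range: 82.467 Ω to 84.133 Ω.
82.8 ohms lies inside that range.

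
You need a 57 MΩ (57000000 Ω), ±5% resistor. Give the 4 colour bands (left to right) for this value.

green, violet, blue, gold

57000000 Ω = 57 × 10^6.
5 → green
7 → violet
Multiplier 10^6 → blue.
±5% tolerance → gold.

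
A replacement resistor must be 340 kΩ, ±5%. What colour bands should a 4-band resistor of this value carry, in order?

340000 Ω = 34 × 10^4.
3 → orange
4 → yellow
Multiplier 10^4 → yellow.
±5% tolerance → gold.

orange, yellow, yellow, gold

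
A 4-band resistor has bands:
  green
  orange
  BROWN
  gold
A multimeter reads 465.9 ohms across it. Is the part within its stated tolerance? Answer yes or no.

Green → 5 (first significant figure)
Orange → 3 (second significant figure)
Brown → ×10 multiplier
Gold → ±5% tolerance
53 × 10 = 530 Ω
Allowed range: 503.5 Ω to 556.5 Ω.
465.9 ohms lies outside that range.

no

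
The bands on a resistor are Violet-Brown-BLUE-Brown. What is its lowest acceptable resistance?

Violet → 7 (first significant figure)
Brown → 1 (second significant figure)
Blue → ×10^6 multiplier
Brown → ±1% tolerance
71 × 1000000 = 71000000 Ω
Lowest = 71000000 × (1 − 1/100) = 70290000 Ω.

70290000 Ω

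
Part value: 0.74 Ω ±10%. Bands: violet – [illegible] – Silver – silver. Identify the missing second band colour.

0.74 Ω = 74 × 10^-2.
The second band gives digit 4 of the significand, and 4 is yellow.

yellow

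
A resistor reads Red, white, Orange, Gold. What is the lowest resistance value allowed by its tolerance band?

Red → 2 (first significant figure)
White → 9 (second significant figure)
Orange → ×10^3 multiplier
Gold → ±5% tolerance
29 × 1000 = 29000 Ω
Lowest = 29000 × (1 − 5/100) = 27550 Ω.

27550 Ω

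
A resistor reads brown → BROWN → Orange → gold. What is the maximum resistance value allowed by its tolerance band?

Brown → 1 (first significant figure)
Brown → 1 (second significant figure)
Orange → ×10^3 multiplier
Gold → ±5% tolerance
11 × 1000 = 11000 Ω
Maximum = 11000 × (1 + 5/100) = 11550 Ω.

11550 Ω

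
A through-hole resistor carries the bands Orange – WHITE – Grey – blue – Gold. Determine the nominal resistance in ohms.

398000000 Ω

Orange → 3 (first significant figure)
White → 9 (second significant figure)
Grey → 8 (third significant figure)
Blue → ×10^6 multiplier
398 × 1000000 = 398000000 Ω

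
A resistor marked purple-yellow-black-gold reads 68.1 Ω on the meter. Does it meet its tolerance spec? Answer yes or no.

no

Violet → 7 (first significant figure)
Yellow → 4 (second significant figure)
Black → ×1 multiplier
Gold → ±5% tolerance
74 × 1 = 74 Ω
Allowed range: 70.3 Ω to 77.7 Ω.
68.1 Ω lies outside that range.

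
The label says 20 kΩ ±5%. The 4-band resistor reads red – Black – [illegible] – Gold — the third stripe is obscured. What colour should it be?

orange

20000 Ω = 20 × 10^3.
The third band is the multiplier, 10^3, which is orange.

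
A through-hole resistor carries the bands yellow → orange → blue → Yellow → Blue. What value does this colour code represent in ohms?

4360000 Ω

Yellow → 4 (first significant figure)
Orange → 3 (second significant figure)
Blue → 6 (third significant figure)
Yellow → ×10^4 multiplier
436 × 10000 = 4360000 Ω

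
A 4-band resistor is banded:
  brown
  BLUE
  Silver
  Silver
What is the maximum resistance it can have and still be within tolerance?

Brown → 1 (first significant figure)
Blue → 6 (second significant figure)
Silver → ×0.01 multiplier
Silver → ±10% tolerance
16 × 0.01 = 0.16 Ω
Maximum = 0.16 × (1 + 10/100) = 0.176 Ω.

0.176 Ω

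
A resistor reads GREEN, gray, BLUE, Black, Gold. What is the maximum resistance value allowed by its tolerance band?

Green → 5 (first significant figure)
Grey → 8 (second significant figure)
Blue → 6 (third significant figure)
Black → ×1 multiplier
Gold → ±5% tolerance
586 × 1 = 586 Ω
Maximum = 586 × (1 + 5/100) = 615.3 Ω.

615.3 Ω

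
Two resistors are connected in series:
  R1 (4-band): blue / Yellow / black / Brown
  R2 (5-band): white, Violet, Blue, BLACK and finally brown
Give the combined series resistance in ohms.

1040 Ω

R1: blue, yellow → 64; black ×1 → 64 Ω.
R2: white, violet, blue → 976; black ×1 → 976 Ω.
Series: 64 + 976 = 1040 Ω.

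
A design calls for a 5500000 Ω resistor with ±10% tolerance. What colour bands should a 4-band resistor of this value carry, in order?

5500000 Ω = 55 × 10^5.
5 → green
5 → green
Multiplier 10^5 → green.
±10% tolerance → silver.

green, green, green, silver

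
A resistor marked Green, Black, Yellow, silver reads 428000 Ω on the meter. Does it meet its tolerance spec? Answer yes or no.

Green → 5 (first significant figure)
Black → 0 (second significant figure)
Yellow → ×10^4 multiplier
Silver → ±10% tolerance
50 × 10000 = 500000 Ω
Allowed range: 450000 Ω to 550000 Ω.
428000 Ω lies outside that range.

no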